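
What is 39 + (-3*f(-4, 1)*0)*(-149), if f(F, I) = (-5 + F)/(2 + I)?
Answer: 39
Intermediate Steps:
f(F, I) = (-5 + F)/(2 + I)
39 + (-3*f(-4, 1)*0)*(-149) = 39 + (-3*(-5 - 4)/(2 + 1)*0)*(-149) = 39 + (-3*(-9)/3*0)*(-149) = 39 + (-(-9)*0)*(-149) = 39 + (-3*(-3)*0)*(-149) = 39 + (9*0)*(-149) = 39 + 0*(-149) = 39 + 0 = 39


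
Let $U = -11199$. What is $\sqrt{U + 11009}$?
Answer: $i \sqrt{190} \approx 13.784 i$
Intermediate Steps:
$\sqrt{U + 11009} = \sqrt{-11199 + 11009} = \sqrt{-190} = i \sqrt{190}$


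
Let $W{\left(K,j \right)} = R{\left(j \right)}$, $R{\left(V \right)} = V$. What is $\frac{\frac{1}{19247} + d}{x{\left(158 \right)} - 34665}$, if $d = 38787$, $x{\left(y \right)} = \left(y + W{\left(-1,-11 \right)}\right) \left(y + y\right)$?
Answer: $\frac{746533390}{226864389} \approx 3.2907$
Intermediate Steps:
$W{\left(K,j \right)} = j$
$x{\left(y \right)} = 2 y \left(-11 + y\right)$ ($x{\left(y \right)} = \left(y - 11\right) \left(y + y\right) = \left(-11 + y\right) 2 y = 2 y \left(-11 + y\right)$)
$\frac{\frac{1}{19247} + d}{x{\left(158 \right)} - 34665} = \frac{\frac{1}{19247} + 38787}{2 \cdot 158 \left(-11 + 158\right) - 34665} = \frac{\frac{1}{19247} + 38787}{2 \cdot 158 \cdot 147 - 34665} = \frac{746533390}{19247 \left(46452 - 34665\right)} = \frac{746533390}{19247 \cdot 11787} = \frac{746533390}{19247} \cdot \frac{1}{11787} = \frac{746533390}{226864389}$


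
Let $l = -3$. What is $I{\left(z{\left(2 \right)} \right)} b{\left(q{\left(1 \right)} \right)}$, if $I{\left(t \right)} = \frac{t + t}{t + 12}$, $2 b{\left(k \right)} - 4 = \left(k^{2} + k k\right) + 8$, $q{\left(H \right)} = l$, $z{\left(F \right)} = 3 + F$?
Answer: $\frac{150}{17} \approx 8.8235$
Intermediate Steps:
$q{\left(H \right)} = -3$
$b{\left(k \right)} = 6 + k^{2}$ ($b{\left(k \right)} = 2 + \frac{\left(k^{2} + k k\right) + 8}{2} = 2 + \frac{\left(k^{2} + k^{2}\right) + 8}{2} = 2 + \frac{2 k^{2} + 8}{2} = 2 + \frac{8 + 2 k^{2}}{2} = 2 + \left(4 + k^{2}\right) = 6 + k^{2}$)
$I{\left(t \right)} = \frac{2 t}{12 + t}$
$I{\left(z{\left(2 \right)} \right)} b{\left(q{\left(1 \right)} \right)} = \frac{2 \left(3 + 2\right)}{12 + \left(3 + 2\right)} \left(6 + \left(-3\right)^{2}\right) = 2 \cdot 5 \frac{1}{12 + 5} \left(6 + 9\right) = 2 \cdot 5 \cdot \frac{1}{17} \cdot 15 = \frac{10}{17} \cdot 15 = \frac{150}{17}$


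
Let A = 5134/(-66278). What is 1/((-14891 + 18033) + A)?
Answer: 33139/104120171 ≈ 0.00031828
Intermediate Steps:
A = -2567/33139 (A = 5134*(-1/66278) = -2567/33139 ≈ -0.077462)
1/((-14891 + 18033) + A) = 1/((-14891 + 18033) - 2567/33139) = 1/(3142 - 2567/33139) = 1/(104120171/33139) = 33139/104120171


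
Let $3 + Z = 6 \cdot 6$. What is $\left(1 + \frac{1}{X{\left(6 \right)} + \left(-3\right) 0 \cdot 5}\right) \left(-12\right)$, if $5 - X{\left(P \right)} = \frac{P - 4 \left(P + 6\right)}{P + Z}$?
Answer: $- \frac{1104}{79} \approx -13.975$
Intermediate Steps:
$Z = 33$ ($Z = -3 + 6 \cdot 6 = -3 + 36 = 33$)
$X{\left(P \right)} = 5 - \frac{-24 - 3 P}{33 + P}$ ($X{\left(P \right)} = 5 - \frac{P - 4 \left(P + 6\right)}{P + 33} = 5 - \frac{P - 4 \left(6 + P\right)}{33 + P} = 5 - \frac{P - \left(24 + 4 P\right)}{33 + P} = 5 - \frac{-24 - 3 P}{33 + P}$)
$\left(1 + \frac{1}{X{\left(6 \right)} + \left(-3\right) 0 \cdot 5}\right) \left(-12\right) = \left(1 + \frac{1}{\frac{189 + 8 \cdot 6}{33 + 6} + \left(-3\right) 0 \cdot 5}\right) \left(-12\right) = \left(1 + \frac{1}{\frac{189 + 48}{39} + 0 \cdot 5}\right) \left(-12\right) = \left(1 + \frac{1}{\frac{1}{39} \cdot 237 + 0}\right) \left(-12\right) = \left(1 + \frac{1}{\frac{79}{13} + 0}\right) \left(-12\right) = \left(1 + \frac{1}{\frac{79}{13}}\right) \left(-12\right) = \left(1 + \frac{13}{79}\right) \left(-12\right) = \frac{92}{79} \left(-12\right) = - \frac{1104}{79}$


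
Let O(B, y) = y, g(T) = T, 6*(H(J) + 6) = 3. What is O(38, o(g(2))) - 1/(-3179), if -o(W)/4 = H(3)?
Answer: 69939/3179 ≈ 22.000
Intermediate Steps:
H(J) = -11/2 (H(J) = -6 + (1/6)*3 = -6 + 1/2 = -11/2)
o(W) = 22 (o(W) = -4*(-11/2) = 22)
O(38, o(g(2))) - 1/(-3179) = 22 - 1/(-3179) = 22 - 1*(-1/3179) = 22 + 1/3179 = 69939/3179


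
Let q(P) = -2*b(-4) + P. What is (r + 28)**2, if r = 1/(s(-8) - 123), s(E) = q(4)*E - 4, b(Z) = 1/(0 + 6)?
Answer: 172370641/219961 ≈ 783.64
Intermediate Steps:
b(Z) = 1/6
q(P) = -1/3 + P (q(P) = -2*1/6 + P = -1/3 + P)
s(E) = -4 + 11*E/3 (s(E) = (-1/3 + 4)*E - 4 = 11*E/3 - 4 = -4 + 11*E/3)
r = -3/469 (r = 1/((-4 + (11/3)*(-8)) - 123) = 1/((-4 - 88/3) - 123) = 1/(-100/3 - 123) = 1/(-469/3) = -3/469 ≈ -0.0063966)
(r + 28)**2 = (-3/469 + 28)**2 = (13129/469)**2 = 172370641/219961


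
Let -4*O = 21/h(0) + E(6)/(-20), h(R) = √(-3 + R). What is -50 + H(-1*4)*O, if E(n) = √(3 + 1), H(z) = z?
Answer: -501/10 - 7*I*√3 ≈ -50.1 - 12.124*I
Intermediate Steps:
E(n) = 2 (E(n) = √4 = 2)
O = 1/40 + 7*I*√3/4 (O = -(21/(√(-3 + 0)) + 2/(-20))/4 = -(21/(√(-3)) + 2*(-1/20))/4 = -(21/((I*√3)) - ⅒)/4 = -(21*(-I*√3/3) - ⅒)/4 = -(-7*I*√3 - ⅒)/4 = -(-⅒ - 7*I*√3)/4 = 1/40 + 7*I*√3/4 ≈ 0.025 + 3.0311*I)
-50 + H(-1*4)*O = -50 + (-1*4)*(1/40 + 7*I*√3/4) = -50 - 4*(1/40 + 7*I*√3/4) = -50 + (-⅒ - 7*I*√3) = -501/10 - 7*I*√3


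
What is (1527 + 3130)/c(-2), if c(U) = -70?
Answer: -4657/70 ≈ -66.529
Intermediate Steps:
(1527 + 3130)/c(-2) = (1527 + 3130)/(-70) = 4657*(-1/70) = -4657/70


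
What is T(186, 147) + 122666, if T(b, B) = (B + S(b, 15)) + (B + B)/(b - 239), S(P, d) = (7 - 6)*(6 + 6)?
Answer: 6509431/53 ≈ 1.2282e+5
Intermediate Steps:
S(P, d) = 12 (S(P, d) = 1*12 = 12)
T(b, B) = 12 + B + 2*B/(-239 + b) (T(b, B) = (B + 12) + (B + B)/(b - 239) = (12 + B) + (2*B)/(-239 + b) = (12 + B) + 2*B/(-239 + b) = 12 + B + 2*B/(-239 + b))
T(186, 147) + 122666 = (-2868 - 237*147 + 12*186 + 147*186)/(-239 + 186) + 122666 = (-2868 - 34839 + 2232 + 27342)/(-53) + 122666 = -1/53*(-8133) + 122666 = 8133/53 + 122666 = 6509431/53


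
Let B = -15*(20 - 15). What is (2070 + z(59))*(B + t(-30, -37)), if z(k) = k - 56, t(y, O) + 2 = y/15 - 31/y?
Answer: -1616249/10 ≈ -1.6163e+5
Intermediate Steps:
B = -75 (B = -15*5 = -75)
t(y, O) = -2 - 31/y + y/15 (t(y, O) = -2 + (y/15 - 31/y) = -2 + (-31/y + y/15) = -2 - 31/y + y/15)
z(k) = -56 + k
(2070 + z(59))*(B + t(-30, -37)) = (2070 + (-56 + 59))*(-75 + (-2 - 31/(-30) + (1/15)*(-30))) = (2070 + 3)*(-75 + (-2 - 31*(-1/30) - 2)) = 2073*(-75 + (-2 + 31/30 - 2)) = 2073*(-75 - 89/30) = 2073*(-2339/30) = -1616249/10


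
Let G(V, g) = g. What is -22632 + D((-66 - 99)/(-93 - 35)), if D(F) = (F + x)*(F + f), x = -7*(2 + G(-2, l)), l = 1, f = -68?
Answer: -349258791/16384 ≈ -21317.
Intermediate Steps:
x = -21 (x = -7*(2 + 1) = -7*3 = -21)
D(F) = (-68 + F)*(-21 + F) (D(F) = (F - 21)*(F - 68) = (-21 + F)*(-68 + F) = (-68 + F)*(-21 + F))
-22632 + D((-66 - 99)/(-93 - 35)) = -22632 + (1428 + ((-66 - 99)/(-93 - 35))**2 - 89*(-66 - 99)/(-93 - 35)) = -22632 + (1428 + (-165/(-128))**2 - (-14685)/(-128)) = -22632 + (1428 + (-165*(-1/128))**2 - (-14685)*(-1)/128) = -22632 + (1428 + (165/128)**2 - 89*165/128) = -22632 + (1428 + 27225/16384 - 14685/128) = -22632 + 21543897/16384 = -349258791/16384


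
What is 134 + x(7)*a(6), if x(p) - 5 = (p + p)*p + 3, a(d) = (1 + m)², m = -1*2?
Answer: 240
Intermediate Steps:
m = -2
a(d) = 1 (a(d) = (1 - 2)² = (-1)² = 1)
x(p) = 8 + 2*p² (x(p) = 5 + ((p + p)*p + 3) = 5 + ((2*p)*p + 3) = 5 + (2*p² + 3) = 5 + (3 + 2*p²) = 8 + 2*p²)
134 + x(7)*a(6) = 134 + (8 + 2*7²)*1 = 134 + (8 + 2*49)*1 = 134 + (8 + 98)*1 = 134 + 106*1 = 134 + 106 = 240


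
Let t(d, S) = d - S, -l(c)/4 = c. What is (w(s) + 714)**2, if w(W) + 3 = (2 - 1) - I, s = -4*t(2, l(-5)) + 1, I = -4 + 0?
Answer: 512656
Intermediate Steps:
l(c) = -4*c
I = -4
s = 73 (s = -4*(2 - (-4)*(-5)) + 1 = -4*(2 - 1*20) + 1 = -4*(2 - 20) + 1 = -4*(-18) + 1 = 72 + 1 = 73)
w(W) = 2 (w(W) = -3 + ((2 - 1) - 1*(-4)) = -3 + (1 + 4) = -3 + 5 = 2)
(w(s) + 714)**2 = (2 + 714)**2 = 716**2 = 512656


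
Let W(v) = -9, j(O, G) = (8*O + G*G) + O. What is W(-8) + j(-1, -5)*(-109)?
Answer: -1753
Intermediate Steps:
j(O, G) = G² + 9*O (j(O, G) = (8*O + G²) + O = (G² + 8*O) + O = G² + 9*O)
W(-8) + j(-1, -5)*(-109) = -9 + ((-5)² + 9*(-1))*(-109) = -9 + (25 - 9)*(-109) = -9 + 16*(-109) = -9 - 1744 = -1753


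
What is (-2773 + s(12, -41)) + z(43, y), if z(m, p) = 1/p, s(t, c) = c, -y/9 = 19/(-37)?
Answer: -481157/171 ≈ -2813.8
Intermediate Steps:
y = 171/37 (y = -171/(-37) = -171*(-1)/37 = -9*(-19/37) = 171/37 ≈ 4.6216)
(-2773 + s(12, -41)) + z(43, y) = (-2773 - 41) + 1/(171/37) = -2814 + 37/171 = -481157/171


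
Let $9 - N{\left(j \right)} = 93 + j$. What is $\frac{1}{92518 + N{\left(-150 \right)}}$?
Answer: $\frac{1}{92584} \approx 1.0801 \cdot 10^{-5}$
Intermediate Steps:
$N{\left(j \right)} = -84 - j$ ($N{\left(j \right)} = 9 - \left(93 + j\right) = -84 - j$)
$\frac{1}{92518 + N{\left(-150 \right)}} = \frac{1}{92518 - -66} = \frac{1}{92518 + \left(-84 + 150\right)} = \frac{1}{92518 + 66} = \frac{1}{92584}$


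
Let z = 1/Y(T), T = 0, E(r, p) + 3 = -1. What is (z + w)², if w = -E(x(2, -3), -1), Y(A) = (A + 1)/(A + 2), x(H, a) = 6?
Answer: 36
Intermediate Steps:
E(r, p) = -4 (E(r, p) = -3 - 1 = -4)
Y(A) = (1 + A)/(2 + A)
z = 2 (z = 1/((1 + 0)/(2 + 0)) = 1/(1/2) = 1/((½)*1) = 1/(½) = 2)
w = 4 (w = -1*(-4) = 4)
(z + w)² = (2 + 4)² = 6² = 36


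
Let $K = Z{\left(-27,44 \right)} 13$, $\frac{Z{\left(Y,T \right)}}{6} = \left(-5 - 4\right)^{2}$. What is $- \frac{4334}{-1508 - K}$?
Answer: $\frac{2167}{3913} \approx 0.55379$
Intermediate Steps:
$Z{\left(Y,T \right)} = 486$ ($Z{\left(Y,T \right)} = 6 \left(-5 - 4\right)^{2} = 6 \left(-9\right)^{2} = 6 \cdot 81 = 486$)
$K = 6318$ ($K = 486 \cdot 13 = 6318$)
$- \frac{4334}{-1508 - K} = - \frac{4334}{-1508 - 6318} = - \frac{4334}{-7826} = \left(-4334\right) \left(- \frac{1}{7826}\right) = \frac{2167}{3913}$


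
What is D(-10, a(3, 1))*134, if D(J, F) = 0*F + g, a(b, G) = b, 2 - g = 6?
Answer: -536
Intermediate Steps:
g = -4 (g = 2 - 1*6 = 2 - 6 = -4)
D(J, F) = -4 (D(J, F) = 0*F - 4 = 0 - 4 = -4)
D(-10, a(3, 1))*134 = -4*134 = -536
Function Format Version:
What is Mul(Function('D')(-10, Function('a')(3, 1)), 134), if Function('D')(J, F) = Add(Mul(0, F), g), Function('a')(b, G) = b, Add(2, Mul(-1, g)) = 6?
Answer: -536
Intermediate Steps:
g = -4 (g = Add(2, Mul(-1, 6)) = Add(2, -6) = -4)
Function('D')(J, F) = -4 (Function('D')(J, F) = Add(Mul(0, F), -4) = Add(0, -4) = -4)
Mul(Function('D')(-10, Function('a')(3, 1)), 134) = Mul(-4, 134) = -536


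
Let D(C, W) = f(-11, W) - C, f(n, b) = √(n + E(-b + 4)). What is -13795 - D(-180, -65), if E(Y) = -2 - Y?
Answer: -13975 - I*√82 ≈ -13975.0 - 9.0554*I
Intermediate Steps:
f(n, b) = √(-6 + b + n) (f(n, b) = √(n + (-2 - (-b + 4))) = √(n + (-2 - (4 - b))) = √(n + (-2 + (-4 + b))) = √(n + (-6 + b)) = √(-6 + b + n))
D(C, W) = √(-17 + W) - C (D(C, W) = √(-6 + W - 11) - C = √(-17 + W) - C)
-13795 - D(-180, -65) = -13795 - (√(-17 - 65) - 1*(-180)) = -13795 - (√(-82) + 180) = -13795 - (I*√82 + 180) = -13795 - (180 + I*√82) = -13795 + (-180 - I*√82) = -13975 - I*√82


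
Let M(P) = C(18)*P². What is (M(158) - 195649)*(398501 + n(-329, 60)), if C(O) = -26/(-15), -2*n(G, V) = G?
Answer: -607478781367/10 ≈ -6.0748e+10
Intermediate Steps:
n(G, V) = -G/2
C(O) = 26/15 (C(O) = -26*(-1/15) = 26/15)
M(P) = 26*P²/15
(M(158) - 195649)*(398501 + n(-329, 60)) = ((26/15)*158² - 195649)*(398501 - ½*(-329)) = ((26/15)*24964 - 195649)*(398501 + 329/2) = (649064/15 - 195649)*(797331/2) = -2285671/15*797331/2 = -607478781367/10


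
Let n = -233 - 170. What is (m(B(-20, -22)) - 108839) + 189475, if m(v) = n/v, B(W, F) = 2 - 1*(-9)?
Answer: 886593/11 ≈ 80599.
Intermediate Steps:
n = -403
B(W, F) = 11 (B(W, F) = 2 + 9 = 11)
m(v) = -403/v
(m(B(-20, -22)) - 108839) + 189475 = (-403/11 - 108839) + 189475 = -1197632/11 + 189475 = 886593/11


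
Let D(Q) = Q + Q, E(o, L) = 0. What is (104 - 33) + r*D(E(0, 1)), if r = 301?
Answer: 71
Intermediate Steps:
D(Q) = 2*Q
(104 - 33) + r*D(E(0, 1)) = (104 - 33) + 301*(2*0) = 71 + 301*0 = 71 + 0 = 71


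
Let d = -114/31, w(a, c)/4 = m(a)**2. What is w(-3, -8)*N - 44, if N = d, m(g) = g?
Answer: -5468/31 ≈ -176.39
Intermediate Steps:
w(a, c) = 4*a**2
d = -114/31 (d = -114*1/31 = -114/31 ≈ -3.6774)
N = -114/31 ≈ -3.6774
w(-3, -8)*N - 44 = (4*(-3)**2)*(-114/31) - 44 = (4*9)*(-114/31) - 44 = 36*(-114/31) - 44 = -4104/31 - 44 = -5468/31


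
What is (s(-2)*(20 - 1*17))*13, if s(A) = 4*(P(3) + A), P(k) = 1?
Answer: -156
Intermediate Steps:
s(A) = 4 + 4*A (s(A) = 4*(1 + A) = 4 + 4*A)
(s(-2)*(20 - 1*17))*13 = ((4 + 4*(-2))*(20 - 1*17))*13 = ((4 - 8)*(20 - 17))*13 = -4*3*13 = -12*13 = -156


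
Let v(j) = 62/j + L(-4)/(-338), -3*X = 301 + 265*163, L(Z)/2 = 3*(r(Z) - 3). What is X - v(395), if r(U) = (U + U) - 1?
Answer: -2903649574/200265 ≈ -14499.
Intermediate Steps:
r(U) = -1 + 2*U (r(U) = 2*U - 1 = -1 + 2*U)
L(Z) = -24 + 12*Z (L(Z) = 2*(3*((-1 + 2*Z) - 3)) = 2*(3*(-4 + 2*Z)) = 2*(-12 + 6*Z) = -24 + 12*Z)
X = -43496/3 (X = -(301 + 265*163)/3 = -(301 + 43195)/3 = -⅓*43496 = -43496/3 ≈ -14499.)
v(j) = 36/169 + 62/j (v(j) = 62/j + (-24 + 12*(-4))/(-338) = 62/j + (-24 - 48)*(-1/338) = 62/j - 72*(-1/338) = 62/j + 36/169 = 36/169 + 62/j)
X - v(395) = -43496/3 - (36/169 + 62/395) = -43496/3 - 1*24698/66755 = -43496/3 - 24698/66755 = -2903649574/200265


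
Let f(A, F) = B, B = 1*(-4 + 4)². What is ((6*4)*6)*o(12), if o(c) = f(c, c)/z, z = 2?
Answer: 0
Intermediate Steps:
B = 0 (B = 1*0² = 1*0 = 0)
f(A, F) = 0
o(c) = 0 (o(c) = 0/2 = 0*(½) = 0)
((6*4)*6)*o(12) = ((6*4)*6)*0 = (24*6)*0 = 144*0 = 0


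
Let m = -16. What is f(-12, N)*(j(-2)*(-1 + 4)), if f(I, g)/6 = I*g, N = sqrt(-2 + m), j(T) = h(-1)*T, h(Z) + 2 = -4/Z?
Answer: 2592*I*sqrt(2) ≈ 3665.6*I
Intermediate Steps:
h(Z) = -2 - 4/Z
j(T) = 2*T (j(T) = (-2 - 4/(-1))*T = (-2 - 4*(-1))*T = (-2 + 4)*T = 2*T)
N = 3*I*sqrt(2) (N = sqrt(-2 - 16) = sqrt(-18) = 3*I*sqrt(2) ≈ 4.2426*I)
f(I, g) = 6*I*g (f(I, g) = 6*(I*g) = 6*I*g)
f(-12, N)*(j(-2)*(-1 + 4)) = (6*(-12)*(3*I*sqrt(2)))*((2*(-2))*(-1 + 4)) = (-216*I*sqrt(2))*(-4*3) = -216*I*sqrt(2)*(-12) = 2592*I*sqrt(2)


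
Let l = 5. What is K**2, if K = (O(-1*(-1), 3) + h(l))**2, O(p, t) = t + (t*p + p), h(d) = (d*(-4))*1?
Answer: 28561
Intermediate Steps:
h(d) = -4*d (h(d) = -4*d*1 = -4*d)
O(p, t) = p + t + p*t (O(p, t) = t + (p*t + p) = t + (p + p*t) = p + t + p*t)
K = 169 (K = ((-1*(-1) + 3 - 1*(-1)*3) - 4*5)**2 = ((1 + 3 + 1*3) - 20)**2 = ((1 + 3 + 3) - 20)**2 = (7 - 20)**2 = (-13)**2 = 169)
K**2 = 169**2 = 28561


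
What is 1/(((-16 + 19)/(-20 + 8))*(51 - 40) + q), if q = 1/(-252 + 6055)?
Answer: -23212/63829 ≈ -0.36366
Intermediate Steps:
q = 1/5803 ≈ 0.00017232
1/(((-16 + 19)/(-20 + 8))*(51 - 40) + q) = 1/(((-16 + 19)/(-20 + 8))*(51 - 40) + 1/5803) = 1/((3/(-12))*11 + 1/5803) = 1/((3*(-1/12))*11 + 1/5803) = 1/(-1/4*11 + 1/5803) = 1/(-11/4 + 1/5803) = 1/(-63829/23212) = -23212/63829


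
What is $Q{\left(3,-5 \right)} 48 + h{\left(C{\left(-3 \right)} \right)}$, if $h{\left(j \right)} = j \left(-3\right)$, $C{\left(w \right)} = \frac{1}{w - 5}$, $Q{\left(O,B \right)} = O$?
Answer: $\frac{1155}{8} \approx 144.38$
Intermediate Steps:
$C{\left(w \right)} = \frac{1}{-5 + w}$
$h{\left(j \right)} = - 3 j$
$Q{\left(3,-5 \right)} 48 + h{\left(C{\left(-3 \right)} \right)} = 3 \cdot 48 - \frac{3}{-5 - 3} = 144 - \frac{3}{-8} = 144 - - \frac{3}{8} = 144 + \frac{3}{8} = \frac{1155}{8}$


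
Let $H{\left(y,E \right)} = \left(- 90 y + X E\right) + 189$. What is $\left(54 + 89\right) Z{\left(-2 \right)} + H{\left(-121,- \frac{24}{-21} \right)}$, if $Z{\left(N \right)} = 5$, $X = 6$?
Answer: $\frac{82606}{7} \approx 11801.0$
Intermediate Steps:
$H{\left(y,E \right)} = 189 - 90 y + 6 E$ ($H{\left(y,E \right)} = \left(- 90 y + 6 E\right) + 189 = 189 - 90 y + 6 E$)
$\left(54 + 89\right) Z{\left(-2 \right)} + H{\left(-121,- \frac{24}{-21} \right)} = \left(54 + 89\right) 5 + \left(189 - -10890 + 6 \left(- \frac{24}{-21}\right)\right) = 143 \cdot 5 + \left(189 + 10890 + 6 \left(\left(-24\right) \left(- \frac{1}{21}\right)\right)\right) = 715 + \left(189 + 10890 + 6 \cdot \frac{8}{7}\right) = 715 + \left(189 + 10890 + \frac{48}{7}\right) = 715 + \frac{77601}{7} = \frac{82606}{7}$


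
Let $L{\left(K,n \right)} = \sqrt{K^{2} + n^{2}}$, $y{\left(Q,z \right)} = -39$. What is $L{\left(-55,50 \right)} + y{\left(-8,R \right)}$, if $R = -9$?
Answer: $-39 + 5 \sqrt{221} \approx 35.33$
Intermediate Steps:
$L{\left(-55,50 \right)} + y{\left(-8,R \right)} = \sqrt{\left(-55\right)^{2} + 50^{2}} - 39 = \sqrt{3025 + 2500} - 39 = \sqrt{5525} - 39 = 5 \sqrt{221} - 39 = -39 + 5 \sqrt{221}$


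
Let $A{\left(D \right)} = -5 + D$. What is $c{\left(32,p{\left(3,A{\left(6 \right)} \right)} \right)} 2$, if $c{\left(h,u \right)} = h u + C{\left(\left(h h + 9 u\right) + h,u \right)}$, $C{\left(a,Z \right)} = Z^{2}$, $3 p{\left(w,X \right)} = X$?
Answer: $\frac{194}{9} \approx 21.556$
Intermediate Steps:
$p{\left(w,X \right)} = \frac{X}{3}$
$c{\left(h,u \right)} = u^{2} + h u$ ($c{\left(h,u \right)} = h u + u^{2} = u^{2} + h u$)
$c{\left(32,p{\left(3,A{\left(6 \right)} \right)} \right)} 2 = \frac{-5 + 6}{3} \left(32 + \frac{-5 + 6}{3}\right) 2 = \frac{1}{3} \cdot 1 \left(32 + \frac{1}{3} \cdot 1\right) 2 = \frac{32 + \frac{1}{3}}{3} \cdot 2 = \frac{1}{3} \cdot \frac{97}{3} \cdot 2 = \frac{97}{9} \cdot 2 = \frac{194}{9}$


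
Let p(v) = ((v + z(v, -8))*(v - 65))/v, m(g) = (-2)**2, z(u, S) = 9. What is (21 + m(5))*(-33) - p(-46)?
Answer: -33843/46 ≈ -735.72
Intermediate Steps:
m(g) = 4
p(v) = (-65 + v)*(9 + v)/v (p(v) = ((v + 9)*(v - 65))/v = ((9 + v)*(-65 + v))/v = ((-65 + v)*(9 + v))/v = (-65 + v)*(9 + v)/v)
(21 + m(5))*(-33) - p(-46) = (21 + 4)*(-33) - (-56 - 46 - 585/(-46)) = 25*(-33) - (-56 - 46 - 585*(-1/46)) = -825 - (-56 - 46 + 585/46) = -825 - 1*(-4107/46) = -825 + 4107/46 = -33843/46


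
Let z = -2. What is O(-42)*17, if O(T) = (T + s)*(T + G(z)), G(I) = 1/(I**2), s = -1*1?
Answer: 122077/4 ≈ 30519.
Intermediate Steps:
s = -1
G(I) = I**(-2)
O(T) = (-1 + T)*(1/4 + T) (O(T) = (T - 1)*(T + (-2)**(-2)) = (-1 + T)*(T + 1/4) = (-1 + T)*(1/4 + T))
O(-42)*17 = (-1/4 + (-42)**2 - 3/4*(-42))*17 = (-1/4 + 1764 + 63/2)*17 = (7181/4)*17 = 122077/4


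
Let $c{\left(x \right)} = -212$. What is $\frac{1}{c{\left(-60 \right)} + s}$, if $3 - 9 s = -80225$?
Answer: $\frac{9}{78320} \approx 0.00011491$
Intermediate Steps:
$s = \frac{80228}{9}$ ($s = \frac{1}{3} - - \frac{80225}{9} = \frac{1}{3} + \frac{80225}{9} = \frac{80228}{9} \approx 8914.2$)
$\frac{1}{c{\left(-60 \right)} + s} = \frac{1}{-212 + \frac{80228}{9}} = \frac{1}{\frac{78320}{9}} = \frac{9}{78320}$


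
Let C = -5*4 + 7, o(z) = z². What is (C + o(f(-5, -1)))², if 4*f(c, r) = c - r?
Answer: 144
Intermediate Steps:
f(c, r) = -r/4 + c/4 (f(c, r) = (c - r)/4 = -r/4 + c/4)
C = -13 (C = -20 + 7 = -13)
(C + o(f(-5, -1)))² = (-13 + (-¼*(-1) + (¼)*(-5))²)² = (-13 + (¼ - 5/4)²)² = (-13 + (-1)²)² = (-13 + 1)² = (-12)² = 144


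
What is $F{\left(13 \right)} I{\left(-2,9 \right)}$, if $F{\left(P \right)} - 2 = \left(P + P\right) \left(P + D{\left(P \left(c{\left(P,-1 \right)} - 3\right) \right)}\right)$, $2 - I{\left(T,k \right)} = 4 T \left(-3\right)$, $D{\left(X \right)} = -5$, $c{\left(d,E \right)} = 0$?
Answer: $-4620$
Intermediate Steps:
$I{\left(T,k \right)} = 2 + 12 T$ ($I{\left(T,k \right)} = 2 - 4 T \left(-3\right) = 2 - - 12 T = 2 + 12 T$)
$F{\left(P \right)} = 2 + 2 P \left(-5 + P\right)$ ($F{\left(P \right)} = 2 + \left(P + P\right) \left(P - 5\right) = 2 + 2 P \left(-5 + P\right)$)
$F{\left(13 \right)} I{\left(-2,9 \right)} = \left(2 - 130 + 2 \cdot 13^{2}\right) \left(2 + 12 \left(-2\right)\right) = \left(2 - 130 + 2 \cdot 169\right) \left(2 - 24\right) = \left(2 - 130 + 338\right) \left(-22\right) = 210 \left(-22\right) = -4620$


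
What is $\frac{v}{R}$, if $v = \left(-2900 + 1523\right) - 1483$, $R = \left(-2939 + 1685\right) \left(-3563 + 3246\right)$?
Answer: $- \frac{130}{18069} \approx -0.0071946$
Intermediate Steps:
$R = 397518$ ($R = \left(-1254\right) \left(-317\right) = 397518$)
$v = -2860$ ($v = -1377 - 1483 = -2860$)
$\frac{v}{R} = - \frac{2860}{397518} = \left(-2860\right) \frac{1}{397518} = - \frac{130}{18069}$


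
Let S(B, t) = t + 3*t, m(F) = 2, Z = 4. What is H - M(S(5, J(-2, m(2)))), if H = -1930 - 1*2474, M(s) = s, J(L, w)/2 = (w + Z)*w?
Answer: -4500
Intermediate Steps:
J(L, w) = 2*w*(4 + w) (J(L, w) = 2*((w + 4)*w) = 2*((4 + w)*w) = 2*(w*(4 + w)) = 2*w*(4 + w))
S(B, t) = 4*t
H = -4404 (H = -1930 - 2474 = -4404)
H - M(S(5, J(-2, m(2)))) = -4404 - 4*2*2*(4 + 2) = -4404 - 4*2*2*6 = -4404 - 4*24 = -4404 - 1*96 = -4404 - 96 = -4500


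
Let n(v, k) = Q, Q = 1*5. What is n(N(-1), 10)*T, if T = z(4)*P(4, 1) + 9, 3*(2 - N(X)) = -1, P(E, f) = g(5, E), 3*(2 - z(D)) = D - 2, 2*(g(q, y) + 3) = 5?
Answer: 125/3 ≈ 41.667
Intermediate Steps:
g(q, y) = -1/2 (g(q, y) = -3 + (1/2)*5 = -3 + 5/2 = -1/2)
z(D) = 8/3 - D/3 (z(D) = 2 - (D - 2)/3 = 2 - (-2 + D)/3 = 2 + (2/3 - D/3) = 8/3 - D/3)
P(E, f) = -1/2
N(X) = 7/3 (N(X) = 2 - 1/3*(-1) = 2 + 1/3 = 7/3)
Q = 5
n(v, k) = 5
T = 25/3 (T = (8/3 - 1/3*4)*(-1/2) + 9 = (8/3 - 4/3)*(-1/2) + 9 = (4/3)*(-1/2) + 9 = -2/3 + 9 = 25/3 ≈ 8.3333)
n(N(-1), 10)*T = 5*(25/3) = 125/3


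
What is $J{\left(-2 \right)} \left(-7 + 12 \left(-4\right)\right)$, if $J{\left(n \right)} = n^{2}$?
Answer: $-220$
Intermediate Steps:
$J{\left(-2 \right)} \left(-7 + 12 \left(-4\right)\right) = \left(-2\right)^{2} \left(-7 + 12 \left(-4\right)\right) = 4 \left(-7 - 48\right) = 4 \left(-55\right) = -220$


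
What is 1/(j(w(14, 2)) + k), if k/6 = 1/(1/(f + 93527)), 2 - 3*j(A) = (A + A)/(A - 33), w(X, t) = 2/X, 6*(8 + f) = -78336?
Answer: 115/55519547 ≈ 2.0713e-6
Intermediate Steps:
f = -13064 (f = -8 + (⅙)*(-78336) = -8 - 13056 = -13064)
j(A) = ⅔ - 2*A/(3*(-33 + A)) (j(A) = ⅔ - (A + A)/(3*(A - 33)) = ⅔ - 2*A/(3*(-33 + A)))
k = 482778 (k = 6/(1/(-13064 + 93527)) = 6/(1/80463) = 6*80463 = 482778)
1/(j(w(14, 2)) + k) = 1/(-22/(-33 + 2/14) + 482778) = 1/(-22/(-33 + 2*(1/14)) + 482778) = 1/(-22/(-33 + ⅐) + 482778) = 1/(-22/(-230/7) + 482778) = 1/(-22*(-7/230) + 482778) = 1/(77/115 + 482778) = 1/(55519547/115) = 115/55519547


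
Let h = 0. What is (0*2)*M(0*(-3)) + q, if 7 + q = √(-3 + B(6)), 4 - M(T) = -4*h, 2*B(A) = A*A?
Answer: -7 + √15 ≈ -3.1270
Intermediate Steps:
B(A) = A²/2 (B(A) = (A*A)/2 = A²/2)
M(T) = 4 (M(T) = 4 - (-4)*0 = 4 - 1*0 = 4 + 0 = 4)
q = -7 + √15 (q = -7 + √(-3 + (½)*6²) = -7 + √(-3 + (½)*36) = -7 + √(-3 + 18) = -7 + √15 ≈ -3.1270)
(0*2)*M(0*(-3)) + q = (0*2)*4 + (-7 + √15) = 0*4 + (-7 + √15) = 0 + (-7 + √15) = -7 + √15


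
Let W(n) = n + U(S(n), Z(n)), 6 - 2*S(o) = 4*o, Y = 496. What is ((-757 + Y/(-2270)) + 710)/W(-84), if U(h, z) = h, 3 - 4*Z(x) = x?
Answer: -53593/98745 ≈ -0.54274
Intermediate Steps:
Z(x) = ¾ - x/4
S(o) = 3 - 2*o
W(n) = 3 - n (W(n) = n + (3 - 2*n) = 3 - n)
((-757 + Y/(-2270)) + 710)/W(-84) = ((-757 + 496/(-2270)) + 710)/(3 - 1*(-84)) = ((-757 + 496*(-1/2270)) + 710)/(3 + 84) = ((-757 - 248/1135) + 710)/87 = (-859443/1135 + 710)*(1/87) = -53593/1135*1/87 = -53593/98745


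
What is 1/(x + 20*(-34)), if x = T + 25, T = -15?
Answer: -1/670 ≈ -0.0014925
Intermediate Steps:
x = 10 (x = -15 + 25 = 10)
1/(x + 20*(-34)) = 1/(10 + 20*(-34)) = 1/(10 - 680) = 1/(-670) = -1/670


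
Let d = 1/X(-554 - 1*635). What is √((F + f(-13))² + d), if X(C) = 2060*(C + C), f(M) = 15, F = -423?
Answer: √998661887934493730/2449340 ≈ 408.00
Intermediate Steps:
X(C) = 4120*C (X(C) = 2060*(2*C) = 4120*C)
d = -1/4898680 (d = 1/(4120*(-554 - 1*635)) = 1/(4120*(-554 - 635)) = 1/(4120*(-1189)) = 1/(-4898680) = -1/4898680 ≈ -2.0414e-7)
√((F + f(-13))² + d) = √((-423 + 15)² - 1/4898680) = √((-408)² - 1/4898680) = √(166464 - 1/4898680) = √(815453867519/4898680) = √998661887934493730/2449340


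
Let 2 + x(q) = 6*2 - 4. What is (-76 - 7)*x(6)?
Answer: -498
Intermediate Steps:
x(q) = 6 (x(q) = -2 + (6*2 - 4) = -2 + (12 - 4) = -2 + 8 = 6)
(-76 - 7)*x(6) = (-76 - 7)*6 = -83*6 = -498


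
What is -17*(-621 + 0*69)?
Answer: 10557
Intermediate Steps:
-17*(-621 + 0*69) = -17*(-621 + 0) = -17*(-621) = 10557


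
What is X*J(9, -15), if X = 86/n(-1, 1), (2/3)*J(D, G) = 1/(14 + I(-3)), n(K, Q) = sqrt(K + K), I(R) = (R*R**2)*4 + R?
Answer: 129*I*sqrt(2)/194 ≈ 0.94038*I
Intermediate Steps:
I(R) = R + 4*R**3 (I(R) = R**3*4 + R = 4*R**3 + R = R + 4*R**3)
n(K, Q) = sqrt(2)*sqrt(K) (n(K, Q) = sqrt(2*K) = sqrt(2)*sqrt(K))
J(D, G) = -3/194 (J(D, G) = 3/(2*(14 + (-3 + 4*(-3)**3))) = 3/(2*(14 + (-3 + 4*(-27)))) = 3/(2*(14 + (-3 - 108))) = 3/(2*(14 - 111)) = (3/2)/(-97) = (3/2)*(-1/97) = -3/194)
X = -43*I*sqrt(2) (X = 86/((sqrt(2)*sqrt(-1))) = 86/((sqrt(2)*I)) = 86/((I*sqrt(2))) = 86*(-I*sqrt(2)/2) = -43*I*sqrt(2) ≈ -60.811*I)
X*J(9, -15) = -43*I*sqrt(2)*(-3/194) = 129*I*sqrt(2)/194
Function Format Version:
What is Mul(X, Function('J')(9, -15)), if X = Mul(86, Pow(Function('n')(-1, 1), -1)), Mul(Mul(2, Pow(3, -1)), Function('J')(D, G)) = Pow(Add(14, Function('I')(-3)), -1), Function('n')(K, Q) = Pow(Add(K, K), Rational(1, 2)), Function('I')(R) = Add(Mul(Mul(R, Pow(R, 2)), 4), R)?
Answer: Mul(Rational(129, 194), I, Pow(2, Rational(1, 2))) ≈ Mul(0.94038, I)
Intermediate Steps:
Function('I')(R) = Add(R, Mul(4, Pow(R, 3))) (Function('I')(R) = Add(Mul(Pow(R, 3), 4), R) = Add(Mul(4, Pow(R, 3)), R) = Add(R, Mul(4, Pow(R, 3))))
Function('n')(K, Q) = Mul(Pow(2, Rational(1, 2)), Pow(K, Rational(1, 2))) (Function('n')(K, Q) = Pow(Mul(2, K), Rational(1, 2)) = Mul(Pow(2, Rational(1, 2)), Pow(K, Rational(1, 2))))
Function('J')(D, G) = Rational(-3, 194) (Function('J')(D, G) = Mul(Rational(3, 2), Pow(Add(14, Add(-3, Mul(4, Pow(-3, 3)))), -1)) = Mul(Rational(3, 2), Pow(Add(14, Add(-3, Mul(4, -27))), -1)) = Mul(Rational(3, 2), Pow(Add(14, Add(-3, -108)), -1)) = Mul(Rational(3, 2), Pow(Add(14, -111), -1)) = Mul(Rational(3, 2), Pow(-97, -1)) = Mul(Rational(3, 2), Rational(-1, 97)) = Rational(-3, 194))
X = Mul(-43, I, Pow(2, Rational(1, 2))) (X = Mul(86, Pow(Mul(Pow(2, Rational(1, 2)), Pow(-1, Rational(1, 2))), -1)) = Mul(86, Pow(Mul(Pow(2, Rational(1, 2)), I), -1)) = Mul(86, Pow(Mul(I, Pow(2, Rational(1, 2))), -1)) = Mul(86, Mul(Rational(-1, 2), I, Pow(2, Rational(1, 2)))) = Mul(-43, I, Pow(2, Rational(1, 2))) ≈ Mul(-60.811, I))
Mul(X, Function('J')(9, -15)) = Mul(Mul(-43, I, Pow(2, Rational(1, 2))), Rational(-3, 194)) = Mul(Rational(129, 194), I, Pow(2, Rational(1, 2)))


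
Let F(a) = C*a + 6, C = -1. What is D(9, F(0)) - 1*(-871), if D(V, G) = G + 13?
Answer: 890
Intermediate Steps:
F(a) = 6 - a (F(a) = -a + 6 = 6 - a)
D(V, G) = 13 + G
D(9, F(0)) - 1*(-871) = (13 + (6 - 1*0)) - 1*(-871) = (13 + (6 + 0)) + 871 = (13 + 6) + 871 = 19 + 871 = 890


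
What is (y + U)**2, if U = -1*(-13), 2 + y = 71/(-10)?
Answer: 1521/100 ≈ 15.210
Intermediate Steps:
y = -91/10 (y = -2 + 71/(-10) = -2 + 71*(-1/10) = -2 - 71/10 = -91/10 ≈ -9.1000)
U = 13
(y + U)**2 = (-91/10 + 13)**2 = (39/10)**2 = 1521/100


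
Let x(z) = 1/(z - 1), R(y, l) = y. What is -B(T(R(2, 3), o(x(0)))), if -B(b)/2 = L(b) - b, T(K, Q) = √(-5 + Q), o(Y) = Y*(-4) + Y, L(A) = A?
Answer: 0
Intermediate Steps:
x(z) = 1/(-1 + z)
o(Y) = -3*Y (o(Y) = -4*Y + Y = -3*Y)
B(b) = 0 (B(b) = -2*(b - b) = -2*0 = 0)
-B(T(R(2, 3), o(x(0)))) = -1*0 = 0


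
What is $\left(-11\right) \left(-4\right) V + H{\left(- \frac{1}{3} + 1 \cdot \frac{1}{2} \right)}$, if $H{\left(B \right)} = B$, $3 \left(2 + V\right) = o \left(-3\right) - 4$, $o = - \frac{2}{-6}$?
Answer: $- \frac{967}{6} \approx -161.17$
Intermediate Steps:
$o = \frac{1}{3}$ ($o = \left(-2\right) \left(- \frac{1}{6}\right) = \frac{1}{3} \approx 0.33333$)
$V = - \frac{11}{3}$ ($V = -2 + \frac{\frac{1}{3} \left(-3\right) - 4}{3} = -2 + \frac{-1 - 4}{3} = -2 + \frac{1}{3} \left(-5\right) = -2 - \frac{5}{3} = - \frac{11}{3} \approx -3.6667$)
$\left(-11\right) \left(-4\right) V + H{\left(- \frac{1}{3} + 1 \cdot \frac{1}{2} \right)} = \left(-11\right) \left(-4\right) \left(- \frac{11}{3}\right) + \left(- \frac{1}{3} + 1 \cdot \frac{1}{2}\right) = 44 \left(- \frac{11}{3}\right) + \left(\left(-1\right) \frac{1}{3} + 1 \cdot \frac{1}{2}\right) = - \frac{484}{3} + \left(- \frac{1}{3} + \frac{1}{2}\right) = - \frac{484}{3} + \frac{1}{6} = - \frac{967}{6}$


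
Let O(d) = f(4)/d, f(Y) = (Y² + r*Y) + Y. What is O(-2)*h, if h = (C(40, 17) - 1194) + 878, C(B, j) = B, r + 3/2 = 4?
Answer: 4140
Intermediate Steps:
r = 5/2 (r = -3/2 + 4 = 5/2 ≈ 2.5000)
f(Y) = Y² + 7*Y/2 (f(Y) = (Y² + 5*Y/2) + Y = Y² + 7*Y/2)
O(d) = 30/d (O(d) = ((½)*4*(7 + 2*4))/d = ((½)*4*(7 + 8))/d = ((½)*4*15)/d = 30/d)
h = -276 (h = (40 - 1194) + 878 = -1154 + 878 = -276)
O(-2)*h = (30/(-2))*(-276) = (30*(-½))*(-276) = -15*(-276) = 4140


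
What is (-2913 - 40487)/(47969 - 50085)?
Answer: 10850/529 ≈ 20.510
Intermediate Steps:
(-2913 - 40487)/(47969 - 50085) = -43400/(-2116) = -43400*(-1/2116) = 10850/529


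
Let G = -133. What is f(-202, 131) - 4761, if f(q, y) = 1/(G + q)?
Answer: -1594936/335 ≈ -4761.0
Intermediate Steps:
f(q, y) = 1/(-133 + q)
f(-202, 131) - 4761 = 1/(-133 - 202) - 4761 = 1/(-335) - 4761 = -1/335 - 4761 = -1594936/335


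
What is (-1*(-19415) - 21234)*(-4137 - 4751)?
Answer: 16167272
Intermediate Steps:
(-1*(-19415) - 21234)*(-4137 - 4751) = (19415 - 21234)*(-8888) = -1819*(-8888) = 16167272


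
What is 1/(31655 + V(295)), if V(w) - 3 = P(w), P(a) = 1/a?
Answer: 295/9339111 ≈ 3.1588e-5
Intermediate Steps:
V(w) = 3 + 1/w
1/(31655 + V(295)) = 1/(31655 + (3 + 1/295)) = 1/(31655 + 886/295) = 1/(9339111/295) = 295/9339111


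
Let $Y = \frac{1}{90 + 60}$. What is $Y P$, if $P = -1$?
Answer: $- \frac{1}{150} \approx -0.0066667$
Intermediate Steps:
$Y = \frac{1}{150} \approx 0.0066667$
$Y P = \frac{1}{150} \left(-1\right) = - \frac{1}{150}$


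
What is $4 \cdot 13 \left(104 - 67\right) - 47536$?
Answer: $-45612$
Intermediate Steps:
$4 \cdot 13 \left(104 - 67\right) - 47536 = 52 \cdot 37 - 47536 = 1924 - 47536 = -45612$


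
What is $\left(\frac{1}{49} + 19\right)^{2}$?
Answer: $\frac{868624}{2401} \approx 361.78$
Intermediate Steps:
$\left(\frac{1}{49} + 19\right)^{2} = \left(\frac{932}{49}\right)^{2} = \frac{868624}{2401}$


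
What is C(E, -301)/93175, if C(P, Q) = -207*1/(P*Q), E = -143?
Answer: -207/4010531525 ≈ -5.1614e-8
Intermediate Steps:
C(P, Q) = -207/(P*Q) (C(P, Q) = -207*1/(P*Q) = -207/(P*Q))
C(E, -301)/93175 = -207/(-143*(-301))/93175 = -207*(-1/143)*(-1/301)*(1/93175) = -207/43043*1/93175 = -207/4010531525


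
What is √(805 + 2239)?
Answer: 2*√761 ≈ 55.172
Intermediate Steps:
√(805 + 2239) = √3044 = 2*√761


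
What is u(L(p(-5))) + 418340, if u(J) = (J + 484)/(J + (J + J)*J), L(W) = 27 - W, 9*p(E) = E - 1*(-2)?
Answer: 2864376281/6847 ≈ 4.1834e+5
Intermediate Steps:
p(E) = 2/9 + E/9 (p(E) = (E - 1*(-2))/9 = (E + 2)/9 = (2 + E)/9 = 2/9 + E/9)
u(J) = (484 + J)/(J + 2*J²) (u(J) = (484 + J)/(J + (2*J)*J) = (484 + J)/(J + 2*J²))
u(L(p(-5))) + 418340 = (484 + (27 - (2/9 + (⅑)*(-5))))/((27 - (2/9 + (⅑)*(-5)))*(1 + 2*(27 - (2/9 + (⅑)*(-5))))) + 418340 = (484 + (27 - (2/9 - 5/9)))/((27 - (2/9 - 5/9))*(1 + 2*(27 - (2/9 - 5/9)))) + 418340 = (484 + (27 - 1*(-⅓)))/((27 - 1*(-⅓))*(1 + 2*(27 - 1*(-⅓)))) + 418340 = (484 + (27 + ⅓))/((27 + ⅓)*(1 + 2*(27 + ⅓))) + 418340 = (484 + 82/3)/((82/3)*(1 + 2*(82/3))) + 418340 = (3/82)*(1534/3)/(1 + 164/3) + 418340 = (3/82)*(1534/3)/(167/3) + 418340 = (3/82)*(3/167)*(1534/3) + 418340 = 2301/6847 + 418340 = 2864376281/6847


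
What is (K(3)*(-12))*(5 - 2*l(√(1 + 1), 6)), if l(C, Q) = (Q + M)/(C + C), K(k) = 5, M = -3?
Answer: -300 + 90*√2 ≈ -172.72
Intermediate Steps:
l(C, Q) = (-3 + Q)/(2*C) (l(C, Q) = (Q - 3)/(C + C) = (-3 + Q)/((2*C)) = (-3 + Q)*(1/(2*C)) = (-3 + Q)/(2*C))
(K(3)*(-12))*(5 - 2*l(√(1 + 1), 6)) = (5*(-12))*(5 - (-3 + 6)/(√(1 + 1))) = -60*(5 - 3/(√2)) = -60*(5 - √2/2*3) = -60*(5 - 3*√2/2) = -300 + 90*√2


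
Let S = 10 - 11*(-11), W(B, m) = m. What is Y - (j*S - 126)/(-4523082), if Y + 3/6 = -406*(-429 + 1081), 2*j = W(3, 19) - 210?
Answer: -2394632713123/9046164 ≈ -2.6471e+5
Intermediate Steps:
j = -191/2 (j = (19 - 210)/2 = (½)*(-191) = -191/2 ≈ -95.500)
S = 131 (S = 10 + 121 = 131)
Y = -529425/2 (Y = -½ - 406*(-429 + 1081) = -½ - 406*652 = -½ - 264712 = -529425/2 ≈ -2.6471e+5)
Y - (j*S - 126)/(-4523082) = -529425/2 - (-191/2*131 - 126)/(-4523082) = -529425/2 - (-25021/2 - 126)*(-1)/4523082 = -529425/2 - (-25273)*(-1)/(2*4523082) = -529425/2 - 1*25273/9046164 = -529425/2 - 25273/9046164 = -2394632713123/9046164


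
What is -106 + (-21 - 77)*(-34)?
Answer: 3226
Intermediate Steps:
-106 + (-21 - 77)*(-34) = -106 - 98*(-34) = -106 + 3332 = 3226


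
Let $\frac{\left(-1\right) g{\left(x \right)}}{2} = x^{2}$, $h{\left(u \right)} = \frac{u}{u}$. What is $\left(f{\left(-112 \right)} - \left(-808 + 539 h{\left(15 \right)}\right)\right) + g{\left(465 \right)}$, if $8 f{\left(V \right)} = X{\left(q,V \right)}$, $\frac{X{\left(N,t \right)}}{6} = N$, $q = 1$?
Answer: $- \frac{1728721}{4} \approx -4.3218 \cdot 10^{5}$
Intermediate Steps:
$X{\left(N,t \right)} = 6 N$
$f{\left(V \right)} = \frac{3}{4}$ ($f{\left(V \right)} = \frac{6 \cdot 1}{8} = \frac{1}{8} \cdot 6 = \frac{3}{4}$)
$h{\left(u \right)} = 1$
$g{\left(x \right)} = - 2 x^{2}$
$\left(f{\left(-112 \right)} - \left(-808 + 539 h{\left(15 \right)}\right)\right) + g{\left(465 \right)} = \left(\frac{3}{4} + \left(\left(-539\right) 1 + 808\right)\right) - 2 \cdot 465^{2} = \left(\frac{3}{4} + \left(-539 + 808\right)\right) - 432450 = \left(\frac{3}{4} + 269\right) - 432450 = \frac{1079}{4} - 432450 = - \frac{1728721}{4}$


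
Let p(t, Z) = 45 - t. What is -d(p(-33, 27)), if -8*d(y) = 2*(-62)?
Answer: -31/2 ≈ -15.500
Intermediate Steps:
d(y) = 31/2 (d(y) = -(-62)/4 = -⅛*(-124) = 31/2)
-d(p(-33, 27)) = -1*31/2 = -31/2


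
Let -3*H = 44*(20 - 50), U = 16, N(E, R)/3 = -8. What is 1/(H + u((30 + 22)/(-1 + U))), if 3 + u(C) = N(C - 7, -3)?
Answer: 1/413 ≈ 0.0024213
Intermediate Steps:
N(E, R) = -24 (N(E, R) = 3*(-8) = -24)
H = 440 (H = -44*(20 - 50)/3 = -44*(-30)/3 = -⅓*(-1320) = 440)
u(C) = -27 (u(C) = -3 - 24 = -27)
1/(H + u((30 + 22)/(-1 + U))) = 1/(440 - 27) = 1/413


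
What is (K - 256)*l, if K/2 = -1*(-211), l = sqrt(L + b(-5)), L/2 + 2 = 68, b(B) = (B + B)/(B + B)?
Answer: 166*sqrt(133) ≈ 1914.4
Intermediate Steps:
b(B) = 1 (b(B) = (2*B)/((2*B)) = (2*B)*(1/(2*B)) = 1)
L = 132 (L = -4 + 2*68 = -4 + 136 = 132)
l = sqrt(133) (l = sqrt(132 + 1) = sqrt(133) ≈ 11.533)
K = 422 (K = 2*(-1*(-211)) = 2*211 = 422)
(K - 256)*l = (422 - 256)*sqrt(133) = 166*sqrt(133)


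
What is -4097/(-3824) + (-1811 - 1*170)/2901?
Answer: 4310053/11093424 ≈ 0.38852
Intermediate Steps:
-4097/(-3824) + (-1811 - 1*170)/2901 = -4097*(-1/3824) + (-1811 - 170)*(1/2901) = 4097/3824 - 1981*1/2901 = 4097/3824 - 1981/2901 = 4310053/11093424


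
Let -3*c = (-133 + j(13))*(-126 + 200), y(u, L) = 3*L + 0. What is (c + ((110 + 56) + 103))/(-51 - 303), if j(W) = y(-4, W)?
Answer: -7763/1062 ≈ -7.3098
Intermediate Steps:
y(u, L) = 3*L
j(W) = 3*W
c = 6956/3 (c = -(-133 + 3*13)*(-126 + 200)/3 = -(-133 + 39)*74/3 = -(-94)*74/3 = -⅓*(-6956) = 6956/3 ≈ 2318.7)
(c + ((110 + 56) + 103))/(-51 - 303) = (6956/3 + ((110 + 56) + 103))/(-51 - 303) = (6956/3 + (166 + 103))/(-354) = (6956/3 + 269)*(-1/354) = (7763/3)*(-1/354) = -7763/1062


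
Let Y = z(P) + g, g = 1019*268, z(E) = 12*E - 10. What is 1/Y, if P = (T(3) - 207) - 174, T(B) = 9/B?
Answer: 1/268546 ≈ 3.7238e-6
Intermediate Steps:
P = -378 (P = (9/3 - 207) - 174 = (9*(⅓) - 207) - 174 = (3 - 207) - 174 = -204 - 174 = -378)
z(E) = -10 + 12*E
g = 273092
Y = 268546 (Y = (-10 + 12*(-378)) + 273092 = (-10 - 4536) + 273092 = -4546 + 273092 = 268546)
1/Y = 1/268546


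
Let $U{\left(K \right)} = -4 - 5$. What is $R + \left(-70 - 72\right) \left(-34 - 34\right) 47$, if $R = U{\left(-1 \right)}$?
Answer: $453823$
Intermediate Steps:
$U{\left(K \right)} = -9$
$R = -9$
$R + \left(-70 - 72\right) \left(-34 - 34\right) 47 = -9 + \left(-70 - 72\right) \left(-34 - 34\right) 47 = -9 + \left(-142\right) \left(-68\right) 47 = -9 + 9656 \cdot 47 = -9 + 453832 = 453823$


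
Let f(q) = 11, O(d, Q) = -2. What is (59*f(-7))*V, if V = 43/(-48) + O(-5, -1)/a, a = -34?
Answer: -443267/816 ≈ -543.22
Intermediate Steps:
V = -683/816 (V = 43/(-48) - 2/(-34) = 43*(-1/48) - 2*(-1/34) = -43/48 + 1/17 = -683/816 ≈ -0.83701)
(59*f(-7))*V = (59*11)*(-683/816) = 649*(-683/816) = -443267/816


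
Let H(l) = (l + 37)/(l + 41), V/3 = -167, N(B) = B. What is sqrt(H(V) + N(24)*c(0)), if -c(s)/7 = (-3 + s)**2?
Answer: 2*I*sqrt(4995715)/115 ≈ 38.871*I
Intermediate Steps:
V = -501 (V = 3*(-167) = -501)
H(l) = (37 + l)/(41 + l)
c(s) = -7*(-3 + s)**2
sqrt(H(V) + N(24)*c(0)) = sqrt((37 - 501)/(41 - 501) + 24*(-7*(-3 + 0)**2)) = sqrt(-464/(-460) + 24*(-7*(-3)**2)) = sqrt(-1/460*(-464) + 24*(-7*9)) = sqrt(116/115 + 24*(-63)) = sqrt(116/115 - 1512) = sqrt(-173764/115) = 2*I*sqrt(4995715)/115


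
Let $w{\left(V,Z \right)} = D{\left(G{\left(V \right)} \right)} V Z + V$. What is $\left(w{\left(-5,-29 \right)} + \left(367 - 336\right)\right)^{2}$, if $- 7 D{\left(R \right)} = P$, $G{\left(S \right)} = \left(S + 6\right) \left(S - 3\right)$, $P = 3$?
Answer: $\frac{64009}{49} \approx 1306.3$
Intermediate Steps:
$G{\left(S \right)} = \left(-3 + S\right) \left(6 + S\right)$ ($G{\left(S \right)} = \left(6 + S\right) \left(-3 + S\right) = \left(-3 + S\right) \left(6 + S\right)$)
$D{\left(R \right)} = - \frac{3}{7}$ ($D{\left(R \right)} = \left(- \frac{1}{7}\right) 3 = - \frac{3}{7}$)
$w{\left(V,Z \right)} = V - \frac{3 V Z}{7}$ ($w{\left(V,Z \right)} = - \frac{3 V}{7} Z + V = - \frac{3 V Z}{7} + V = V - \frac{3 V Z}{7}$)
$\left(w{\left(-5,-29 \right)} + \left(367 - 336\right)\right)^{2} = \left(\frac{1}{7} \left(-5\right) \left(7 - -87\right) + \left(367 - 336\right)\right)^{2} = \left(\frac{1}{7} \left(-5\right) \left(7 + 87\right) + 31\right)^{2} = \left(\frac{1}{7} \left(-5\right) 94 + 31\right)^{2} = \left(- \frac{470}{7} + 31\right)^{2} = \left(- \frac{253}{7}\right)^{2} = \frac{64009}{49}$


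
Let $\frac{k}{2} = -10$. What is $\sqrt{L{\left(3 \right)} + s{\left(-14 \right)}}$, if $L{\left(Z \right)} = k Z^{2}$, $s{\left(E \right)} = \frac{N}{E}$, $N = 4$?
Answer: $\frac{i \sqrt{8834}}{7} \approx 13.427 i$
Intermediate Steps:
$k = -20$ ($k = 2 \left(-10\right) = -20$)
$s{\left(E \right)} = \frac{4}{E}$
$L{\left(Z \right)} = - 20 Z^{2}$
$\sqrt{L{\left(3 \right)} + s{\left(-14 \right)}} = \sqrt{- 20 \cdot 3^{2} + \frac{4}{-14}} = \sqrt{\left(-20\right) 9 + 4 \left(- \frac{1}{14}\right)} = \sqrt{-180 - \frac{2}{7}} = \sqrt{- \frac{1262}{7}} = \frac{i \sqrt{8834}}{7}$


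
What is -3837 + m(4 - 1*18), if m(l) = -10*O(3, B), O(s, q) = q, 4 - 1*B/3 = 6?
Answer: -3777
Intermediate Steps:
B = -6 (B = 12 - 3*6 = 12 - 18 = -6)
m(l) = 60 (m(l) = -10*(-6) = 60)
-3837 + m(4 - 1*18) = -3837 + 60 = -3777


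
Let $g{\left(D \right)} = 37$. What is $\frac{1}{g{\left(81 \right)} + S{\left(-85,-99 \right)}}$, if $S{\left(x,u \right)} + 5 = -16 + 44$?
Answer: $\frac{1}{60} \approx 0.016667$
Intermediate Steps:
$S{\left(x,u \right)} = 23$ ($S{\left(x,u \right)} = -5 + \left(-16 + 44\right) = -5 + 28 = 23$)
$\frac{1}{g{\left(81 \right)} + S{\left(-85,-99 \right)}} = \frac{1}{37 + 23} = \frac{1}{60}$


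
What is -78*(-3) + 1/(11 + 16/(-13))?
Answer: 29731/127 ≈ 234.10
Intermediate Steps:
-78*(-3) + 1/(11 + 16/(-13)) = -13*(-18) + 1/(11 + 16*(-1/13)) = 234 + 1/(11 - 16/13) = 234 + 1/(127/13) = 234 + 13/127 = 29731/127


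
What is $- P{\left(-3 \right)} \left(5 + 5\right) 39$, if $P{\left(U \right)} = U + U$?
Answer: $2340$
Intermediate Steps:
$P{\left(U \right)} = 2 U$
$- P{\left(-3 \right)} \left(5 + 5\right) 39 = - 2 \left(-3\right) \left(5 + 5\right) 39 = - \left(-6\right) 10 \cdot 39 = \left(-1\right) \left(-60\right) 39 = 60 \cdot 39 = 2340$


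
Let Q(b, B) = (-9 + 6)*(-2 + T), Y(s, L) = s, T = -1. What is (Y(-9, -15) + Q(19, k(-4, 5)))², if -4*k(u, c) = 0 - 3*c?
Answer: 0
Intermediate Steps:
k(u, c) = 3*c/4 (k(u, c) = -(0 - 3*c)/4 = -(-3)*c/4 = 3*c/4)
Q(b, B) = 9 (Q(b, B) = (-9 + 6)*(-2 - 1) = -3*(-3) = 9)
(Y(-9, -15) + Q(19, k(-4, 5)))² = (-9 + 9)² = 0² = 0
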